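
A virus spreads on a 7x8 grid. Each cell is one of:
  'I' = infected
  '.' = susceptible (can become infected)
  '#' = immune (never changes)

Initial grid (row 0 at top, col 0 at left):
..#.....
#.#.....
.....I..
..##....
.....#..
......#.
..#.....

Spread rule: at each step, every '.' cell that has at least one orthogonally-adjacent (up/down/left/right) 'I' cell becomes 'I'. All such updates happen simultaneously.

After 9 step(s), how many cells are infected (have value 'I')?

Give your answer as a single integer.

Answer: 48

Derivation:
Step 0 (initial): 1 infected
Step 1: +4 new -> 5 infected
Step 2: +7 new -> 12 infected
Step 3: +8 new -> 20 infected
Step 4: +6 new -> 26 infected
Step 5: +8 new -> 34 infected
Step 6: +7 new -> 41 infected
Step 7: +4 new -> 45 infected
Step 8: +2 new -> 47 infected
Step 9: +1 new -> 48 infected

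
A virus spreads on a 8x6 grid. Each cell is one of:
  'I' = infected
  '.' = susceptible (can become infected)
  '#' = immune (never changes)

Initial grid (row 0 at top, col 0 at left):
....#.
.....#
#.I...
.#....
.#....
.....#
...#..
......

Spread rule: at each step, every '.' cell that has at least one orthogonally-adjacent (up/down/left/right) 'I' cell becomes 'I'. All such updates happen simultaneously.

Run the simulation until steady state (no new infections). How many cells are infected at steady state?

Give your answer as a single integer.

Step 0 (initial): 1 infected
Step 1: +4 new -> 5 infected
Step 2: +6 new -> 11 infected
Step 3: +8 new -> 19 infected
Step 4: +6 new -> 25 infected
Step 5: +5 new -> 30 infected
Step 6: +5 new -> 35 infected
Step 7: +4 new -> 39 infected
Step 8: +1 new -> 40 infected
Step 9: +0 new -> 40 infected

Answer: 40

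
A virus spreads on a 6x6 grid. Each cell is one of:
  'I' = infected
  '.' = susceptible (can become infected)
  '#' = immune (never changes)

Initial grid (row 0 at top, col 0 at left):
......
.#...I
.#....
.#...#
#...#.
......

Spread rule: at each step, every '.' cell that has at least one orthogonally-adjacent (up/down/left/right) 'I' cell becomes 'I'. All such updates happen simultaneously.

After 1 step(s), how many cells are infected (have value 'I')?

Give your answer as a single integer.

Answer: 4

Derivation:
Step 0 (initial): 1 infected
Step 1: +3 new -> 4 infected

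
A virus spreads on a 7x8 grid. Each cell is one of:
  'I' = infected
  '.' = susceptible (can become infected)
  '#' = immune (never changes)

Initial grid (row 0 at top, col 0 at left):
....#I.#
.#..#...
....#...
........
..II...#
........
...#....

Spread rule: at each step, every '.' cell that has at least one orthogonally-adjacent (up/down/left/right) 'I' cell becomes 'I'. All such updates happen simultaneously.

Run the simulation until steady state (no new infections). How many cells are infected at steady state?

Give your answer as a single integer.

Step 0 (initial): 3 infected
Step 1: +8 new -> 11 infected
Step 2: +11 new -> 22 infected
Step 3: +12 new -> 34 infected
Step 4: +8 new -> 42 infected
Step 5: +5 new -> 47 infected
Step 6: +2 new -> 49 infected
Step 7: +0 new -> 49 infected

Answer: 49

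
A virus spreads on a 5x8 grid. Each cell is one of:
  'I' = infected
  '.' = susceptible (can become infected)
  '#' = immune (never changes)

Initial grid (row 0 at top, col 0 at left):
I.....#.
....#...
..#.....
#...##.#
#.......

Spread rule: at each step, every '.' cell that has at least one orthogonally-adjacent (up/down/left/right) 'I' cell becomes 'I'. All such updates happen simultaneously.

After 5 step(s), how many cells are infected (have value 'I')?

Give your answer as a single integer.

Answer: 16

Derivation:
Step 0 (initial): 1 infected
Step 1: +2 new -> 3 infected
Step 2: +3 new -> 6 infected
Step 3: +3 new -> 9 infected
Step 4: +3 new -> 12 infected
Step 5: +4 new -> 16 infected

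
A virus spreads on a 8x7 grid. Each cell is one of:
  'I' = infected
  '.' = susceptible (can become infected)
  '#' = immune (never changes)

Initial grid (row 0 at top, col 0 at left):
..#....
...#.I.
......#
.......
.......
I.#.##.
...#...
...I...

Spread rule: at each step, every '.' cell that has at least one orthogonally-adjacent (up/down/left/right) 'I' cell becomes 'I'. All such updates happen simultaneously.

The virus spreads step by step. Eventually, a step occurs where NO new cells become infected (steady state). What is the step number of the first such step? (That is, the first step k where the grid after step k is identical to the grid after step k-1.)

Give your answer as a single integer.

Step 0 (initial): 3 infected
Step 1: +9 new -> 12 infected
Step 2: +12 new -> 24 infected
Step 3: +10 new -> 34 infected
Step 4: +9 new -> 43 infected
Step 5: +5 new -> 48 infected
Step 6: +1 new -> 49 infected
Step 7: +0 new -> 49 infected

Answer: 7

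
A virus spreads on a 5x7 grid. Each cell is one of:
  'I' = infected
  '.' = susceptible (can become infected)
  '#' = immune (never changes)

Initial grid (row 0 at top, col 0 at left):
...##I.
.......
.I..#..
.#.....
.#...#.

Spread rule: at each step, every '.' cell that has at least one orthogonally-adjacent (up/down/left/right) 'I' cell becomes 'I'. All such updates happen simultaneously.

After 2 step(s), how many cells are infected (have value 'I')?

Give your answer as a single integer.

Step 0 (initial): 2 infected
Step 1: +5 new -> 7 infected
Step 2: +9 new -> 16 infected

Answer: 16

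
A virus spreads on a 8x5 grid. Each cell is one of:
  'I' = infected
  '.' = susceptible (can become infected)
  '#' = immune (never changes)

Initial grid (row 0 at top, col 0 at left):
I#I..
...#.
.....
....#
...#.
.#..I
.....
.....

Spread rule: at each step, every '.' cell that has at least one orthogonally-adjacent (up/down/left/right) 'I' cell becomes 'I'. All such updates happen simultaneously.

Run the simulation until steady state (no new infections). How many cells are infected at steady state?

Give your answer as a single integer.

Answer: 35

Derivation:
Step 0 (initial): 3 infected
Step 1: +6 new -> 9 infected
Step 2: +7 new -> 16 infected
Step 3: +8 new -> 24 infected
Step 4: +7 new -> 31 infected
Step 5: +3 new -> 34 infected
Step 6: +1 new -> 35 infected
Step 7: +0 new -> 35 infected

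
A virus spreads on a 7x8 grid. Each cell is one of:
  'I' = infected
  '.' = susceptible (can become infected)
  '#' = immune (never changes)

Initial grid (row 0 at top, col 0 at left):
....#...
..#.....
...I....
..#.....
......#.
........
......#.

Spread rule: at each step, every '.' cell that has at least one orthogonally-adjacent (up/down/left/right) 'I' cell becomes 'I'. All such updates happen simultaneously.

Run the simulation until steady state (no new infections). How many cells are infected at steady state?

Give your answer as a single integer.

Answer: 51

Derivation:
Step 0 (initial): 1 infected
Step 1: +4 new -> 5 infected
Step 2: +6 new -> 11 infected
Step 3: +10 new -> 21 infected
Step 4: +12 new -> 33 infected
Step 5: +9 new -> 42 infected
Step 6: +6 new -> 48 infected
Step 7: +2 new -> 50 infected
Step 8: +1 new -> 51 infected
Step 9: +0 new -> 51 infected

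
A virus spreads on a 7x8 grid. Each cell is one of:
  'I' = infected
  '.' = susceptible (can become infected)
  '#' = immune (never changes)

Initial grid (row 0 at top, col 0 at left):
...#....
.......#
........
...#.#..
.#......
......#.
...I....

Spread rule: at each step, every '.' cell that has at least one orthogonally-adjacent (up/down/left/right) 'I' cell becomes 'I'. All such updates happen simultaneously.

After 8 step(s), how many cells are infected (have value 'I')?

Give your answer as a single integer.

Step 0 (initial): 1 infected
Step 1: +3 new -> 4 infected
Step 2: +5 new -> 9 infected
Step 3: +6 new -> 15 infected
Step 4: +5 new -> 20 infected
Step 5: +6 new -> 26 infected
Step 6: +8 new -> 34 infected
Step 7: +8 new -> 42 infected
Step 8: +5 new -> 47 infected

Answer: 47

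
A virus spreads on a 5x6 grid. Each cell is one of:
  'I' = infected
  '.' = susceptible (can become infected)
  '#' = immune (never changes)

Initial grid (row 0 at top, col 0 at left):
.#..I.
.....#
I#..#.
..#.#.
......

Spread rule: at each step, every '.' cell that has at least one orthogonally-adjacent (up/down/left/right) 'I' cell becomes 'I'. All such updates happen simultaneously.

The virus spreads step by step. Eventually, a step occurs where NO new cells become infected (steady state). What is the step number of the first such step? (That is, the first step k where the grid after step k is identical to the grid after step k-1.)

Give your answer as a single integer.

Step 0 (initial): 2 infected
Step 1: +5 new -> 7 infected
Step 2: +6 new -> 13 infected
Step 3: +3 new -> 16 infected
Step 4: +3 new -> 19 infected
Step 5: +1 new -> 20 infected
Step 6: +1 new -> 21 infected
Step 7: +1 new -> 22 infected
Step 8: +1 new -> 23 infected
Step 9: +1 new -> 24 infected
Step 10: +0 new -> 24 infected

Answer: 10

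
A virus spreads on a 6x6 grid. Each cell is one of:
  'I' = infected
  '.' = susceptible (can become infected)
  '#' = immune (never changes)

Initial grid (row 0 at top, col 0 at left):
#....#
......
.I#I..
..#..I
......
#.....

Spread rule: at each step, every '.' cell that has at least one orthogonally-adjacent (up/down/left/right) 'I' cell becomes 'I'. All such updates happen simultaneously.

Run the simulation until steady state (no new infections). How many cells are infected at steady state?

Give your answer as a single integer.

Step 0 (initial): 3 infected
Step 1: +9 new -> 12 infected
Step 2: +11 new -> 23 infected
Step 3: +7 new -> 30 infected
Step 4: +1 new -> 31 infected
Step 5: +0 new -> 31 infected

Answer: 31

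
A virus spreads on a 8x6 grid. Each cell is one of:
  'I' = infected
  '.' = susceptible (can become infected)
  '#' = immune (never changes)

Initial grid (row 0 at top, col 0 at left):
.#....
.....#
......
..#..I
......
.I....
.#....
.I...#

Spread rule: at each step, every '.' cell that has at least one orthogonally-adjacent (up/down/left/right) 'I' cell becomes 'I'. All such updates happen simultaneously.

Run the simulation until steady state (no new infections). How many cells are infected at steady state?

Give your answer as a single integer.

Step 0 (initial): 3 infected
Step 1: +8 new -> 11 infected
Step 2: +11 new -> 22 infected
Step 3: +9 new -> 31 infected
Step 4: +6 new -> 37 infected
Step 5: +4 new -> 41 infected
Step 6: +2 new -> 43 infected
Step 7: +0 new -> 43 infected

Answer: 43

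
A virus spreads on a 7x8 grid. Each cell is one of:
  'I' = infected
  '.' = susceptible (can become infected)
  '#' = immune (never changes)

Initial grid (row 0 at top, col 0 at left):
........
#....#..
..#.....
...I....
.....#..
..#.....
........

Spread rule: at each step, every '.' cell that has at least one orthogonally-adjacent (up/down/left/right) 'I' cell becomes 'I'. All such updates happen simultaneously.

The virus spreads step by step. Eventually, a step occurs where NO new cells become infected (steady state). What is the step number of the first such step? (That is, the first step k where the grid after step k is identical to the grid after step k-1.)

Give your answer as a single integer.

Step 0 (initial): 1 infected
Step 1: +4 new -> 5 infected
Step 2: +7 new -> 12 infected
Step 3: +10 new -> 22 infected
Step 4: +12 new -> 34 infected
Step 5: +9 new -> 43 infected
Step 6: +6 new -> 49 infected
Step 7: +2 new -> 51 infected
Step 8: +0 new -> 51 infected

Answer: 8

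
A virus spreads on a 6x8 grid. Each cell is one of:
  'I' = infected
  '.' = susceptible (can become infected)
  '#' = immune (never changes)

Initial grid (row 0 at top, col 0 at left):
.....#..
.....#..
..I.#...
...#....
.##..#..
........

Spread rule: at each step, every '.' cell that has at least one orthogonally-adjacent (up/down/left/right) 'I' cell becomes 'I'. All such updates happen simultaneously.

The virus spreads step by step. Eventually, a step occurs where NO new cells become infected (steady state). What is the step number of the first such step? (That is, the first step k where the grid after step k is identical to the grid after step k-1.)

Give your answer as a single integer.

Answer: 18

Derivation:
Step 0 (initial): 1 infected
Step 1: +4 new -> 5 infected
Step 2: +5 new -> 10 infected
Step 3: +5 new -> 15 infected
Step 4: +3 new -> 18 infected
Step 5: +1 new -> 19 infected
Step 6: +1 new -> 20 infected
Step 7: +1 new -> 21 infected
Step 8: +1 new -> 22 infected
Step 9: +2 new -> 24 infected
Step 10: +2 new -> 26 infected
Step 11: +2 new -> 28 infected
Step 12: +3 new -> 31 infected
Step 13: +3 new -> 34 infected
Step 14: +2 new -> 36 infected
Step 15: +2 new -> 38 infected
Step 16: +2 new -> 40 infected
Step 17: +1 new -> 41 infected
Step 18: +0 new -> 41 infected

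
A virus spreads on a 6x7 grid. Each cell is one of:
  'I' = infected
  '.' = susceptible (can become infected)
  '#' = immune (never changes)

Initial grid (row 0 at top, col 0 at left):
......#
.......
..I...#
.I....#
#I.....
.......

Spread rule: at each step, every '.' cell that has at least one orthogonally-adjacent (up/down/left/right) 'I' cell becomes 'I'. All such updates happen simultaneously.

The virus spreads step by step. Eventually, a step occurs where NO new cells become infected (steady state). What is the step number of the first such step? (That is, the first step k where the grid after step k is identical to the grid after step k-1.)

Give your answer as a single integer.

Answer: 7

Derivation:
Step 0 (initial): 3 infected
Step 1: +7 new -> 10 infected
Step 2: +9 new -> 19 infected
Step 3: +8 new -> 27 infected
Step 4: +6 new -> 33 infected
Step 5: +4 new -> 37 infected
Step 6: +1 new -> 38 infected
Step 7: +0 new -> 38 infected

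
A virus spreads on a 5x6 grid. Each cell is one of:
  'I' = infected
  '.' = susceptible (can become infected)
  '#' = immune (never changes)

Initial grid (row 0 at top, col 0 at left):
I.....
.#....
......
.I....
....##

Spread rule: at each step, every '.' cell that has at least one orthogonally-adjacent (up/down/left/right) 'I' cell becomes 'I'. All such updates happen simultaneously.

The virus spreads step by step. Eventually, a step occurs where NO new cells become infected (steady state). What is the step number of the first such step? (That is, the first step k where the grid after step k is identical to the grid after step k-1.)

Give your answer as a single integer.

Step 0 (initial): 2 infected
Step 1: +6 new -> 8 infected
Step 2: +6 new -> 14 infected
Step 3: +5 new -> 19 infected
Step 4: +4 new -> 23 infected
Step 5: +3 new -> 26 infected
Step 6: +1 new -> 27 infected
Step 7: +0 new -> 27 infected

Answer: 7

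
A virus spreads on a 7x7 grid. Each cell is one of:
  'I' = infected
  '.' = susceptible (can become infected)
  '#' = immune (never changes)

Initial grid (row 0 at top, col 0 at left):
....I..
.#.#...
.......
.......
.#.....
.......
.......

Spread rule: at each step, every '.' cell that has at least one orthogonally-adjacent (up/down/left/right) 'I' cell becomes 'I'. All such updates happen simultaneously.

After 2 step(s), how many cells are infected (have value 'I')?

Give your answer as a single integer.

Step 0 (initial): 1 infected
Step 1: +3 new -> 4 infected
Step 2: +4 new -> 8 infected

Answer: 8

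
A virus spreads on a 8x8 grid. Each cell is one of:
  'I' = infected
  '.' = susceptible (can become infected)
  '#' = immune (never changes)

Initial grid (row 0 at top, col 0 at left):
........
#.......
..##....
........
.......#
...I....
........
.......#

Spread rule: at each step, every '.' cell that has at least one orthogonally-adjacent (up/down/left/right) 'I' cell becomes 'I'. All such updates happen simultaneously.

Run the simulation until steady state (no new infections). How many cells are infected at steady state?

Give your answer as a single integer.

Step 0 (initial): 1 infected
Step 1: +4 new -> 5 infected
Step 2: +8 new -> 13 infected
Step 3: +10 new -> 23 infected
Step 4: +10 new -> 33 infected
Step 5: +8 new -> 41 infected
Step 6: +7 new -> 48 infected
Step 7: +6 new -> 54 infected
Step 8: +4 new -> 58 infected
Step 9: +1 new -> 59 infected
Step 10: +0 new -> 59 infected

Answer: 59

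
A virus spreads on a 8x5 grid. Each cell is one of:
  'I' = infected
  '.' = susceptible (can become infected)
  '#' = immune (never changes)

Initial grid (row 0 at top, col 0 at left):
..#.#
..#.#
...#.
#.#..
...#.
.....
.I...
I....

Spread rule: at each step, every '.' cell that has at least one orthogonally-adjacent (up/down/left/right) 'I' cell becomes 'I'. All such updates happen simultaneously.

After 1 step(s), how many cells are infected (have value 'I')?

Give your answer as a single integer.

Step 0 (initial): 2 infected
Step 1: +4 new -> 6 infected

Answer: 6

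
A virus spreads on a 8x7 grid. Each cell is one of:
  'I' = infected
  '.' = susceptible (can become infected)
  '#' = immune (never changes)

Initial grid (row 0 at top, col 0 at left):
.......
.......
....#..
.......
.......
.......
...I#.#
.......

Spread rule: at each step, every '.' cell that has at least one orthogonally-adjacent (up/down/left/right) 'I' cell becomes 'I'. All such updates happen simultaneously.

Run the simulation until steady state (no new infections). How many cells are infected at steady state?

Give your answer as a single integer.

Answer: 53

Derivation:
Step 0 (initial): 1 infected
Step 1: +3 new -> 4 infected
Step 2: +6 new -> 10 infected
Step 3: +8 new -> 18 infected
Step 4: +10 new -> 28 infected
Step 5: +6 new -> 34 infected
Step 6: +7 new -> 41 infected
Step 7: +6 new -> 47 infected
Step 8: +4 new -> 51 infected
Step 9: +2 new -> 53 infected
Step 10: +0 new -> 53 infected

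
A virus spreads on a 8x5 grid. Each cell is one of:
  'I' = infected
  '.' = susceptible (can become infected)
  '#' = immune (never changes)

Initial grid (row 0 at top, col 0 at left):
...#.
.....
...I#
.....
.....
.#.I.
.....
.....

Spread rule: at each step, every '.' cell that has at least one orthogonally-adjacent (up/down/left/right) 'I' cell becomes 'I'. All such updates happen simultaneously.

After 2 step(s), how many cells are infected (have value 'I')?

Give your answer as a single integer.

Answer: 19

Derivation:
Step 0 (initial): 2 infected
Step 1: +7 new -> 9 infected
Step 2: +10 new -> 19 infected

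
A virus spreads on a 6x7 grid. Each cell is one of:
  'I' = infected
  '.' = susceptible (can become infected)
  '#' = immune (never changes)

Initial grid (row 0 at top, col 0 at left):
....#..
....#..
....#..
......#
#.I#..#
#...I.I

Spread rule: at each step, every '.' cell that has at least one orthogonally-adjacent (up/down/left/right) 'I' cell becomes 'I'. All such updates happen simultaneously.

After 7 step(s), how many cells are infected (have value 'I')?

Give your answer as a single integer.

Step 0 (initial): 3 infected
Step 1: +6 new -> 9 infected
Step 2: +6 new -> 15 infected
Step 3: +5 new -> 20 infected
Step 4: +5 new -> 25 infected
Step 5: +5 new -> 30 infected
Step 6: +3 new -> 33 infected
Step 7: +1 new -> 34 infected

Answer: 34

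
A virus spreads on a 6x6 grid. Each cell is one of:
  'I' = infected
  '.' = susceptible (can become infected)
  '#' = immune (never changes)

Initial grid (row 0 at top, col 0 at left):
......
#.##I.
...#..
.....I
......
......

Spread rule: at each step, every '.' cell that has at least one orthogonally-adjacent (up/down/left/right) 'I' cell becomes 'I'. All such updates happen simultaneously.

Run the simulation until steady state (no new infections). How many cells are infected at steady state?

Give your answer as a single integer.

Answer: 32

Derivation:
Step 0 (initial): 2 infected
Step 1: +6 new -> 8 infected
Step 2: +5 new -> 13 infected
Step 3: +4 new -> 17 infected
Step 4: +5 new -> 22 infected
Step 5: +6 new -> 28 infected
Step 6: +3 new -> 31 infected
Step 7: +1 new -> 32 infected
Step 8: +0 new -> 32 infected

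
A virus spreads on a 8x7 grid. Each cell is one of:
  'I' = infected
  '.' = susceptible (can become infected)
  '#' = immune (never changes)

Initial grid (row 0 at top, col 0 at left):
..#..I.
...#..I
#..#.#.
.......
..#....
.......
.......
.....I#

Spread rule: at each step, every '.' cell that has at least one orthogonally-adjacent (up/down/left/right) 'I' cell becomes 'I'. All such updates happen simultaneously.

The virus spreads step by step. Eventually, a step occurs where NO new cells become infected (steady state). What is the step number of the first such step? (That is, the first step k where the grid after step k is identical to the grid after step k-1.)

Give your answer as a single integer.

Answer: 12

Derivation:
Step 0 (initial): 3 infected
Step 1: +6 new -> 9 infected
Step 2: +7 new -> 16 infected
Step 3: +8 new -> 24 infected
Step 4: +5 new -> 29 infected
Step 5: +5 new -> 34 infected
Step 6: +3 new -> 37 infected
Step 7: +4 new -> 41 infected
Step 8: +4 new -> 45 infected
Step 9: +1 new -> 46 infected
Step 10: +2 new -> 48 infected
Step 11: +1 new -> 49 infected
Step 12: +0 new -> 49 infected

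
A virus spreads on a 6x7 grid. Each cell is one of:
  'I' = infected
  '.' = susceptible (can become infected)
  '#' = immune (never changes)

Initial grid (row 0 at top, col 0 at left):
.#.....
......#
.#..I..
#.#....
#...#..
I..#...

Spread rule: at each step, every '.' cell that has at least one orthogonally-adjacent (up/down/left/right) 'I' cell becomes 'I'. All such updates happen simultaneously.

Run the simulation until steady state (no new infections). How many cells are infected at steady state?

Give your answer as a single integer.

Step 0 (initial): 2 infected
Step 1: +5 new -> 7 infected
Step 2: +9 new -> 16 infected
Step 3: +8 new -> 24 infected
Step 4: +5 new -> 29 infected
Step 5: +3 new -> 32 infected
Step 6: +2 new -> 34 infected
Step 7: +0 new -> 34 infected

Answer: 34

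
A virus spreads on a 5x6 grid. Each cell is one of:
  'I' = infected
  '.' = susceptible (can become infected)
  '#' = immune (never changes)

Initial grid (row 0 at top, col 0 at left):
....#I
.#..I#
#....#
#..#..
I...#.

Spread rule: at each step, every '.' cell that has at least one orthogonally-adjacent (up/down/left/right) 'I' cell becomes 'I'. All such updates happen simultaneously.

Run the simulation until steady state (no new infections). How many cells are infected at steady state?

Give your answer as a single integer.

Answer: 22

Derivation:
Step 0 (initial): 3 infected
Step 1: +3 new -> 6 infected
Step 2: +6 new -> 12 infected
Step 3: +6 new -> 18 infected
Step 4: +2 new -> 20 infected
Step 5: +1 new -> 21 infected
Step 6: +1 new -> 22 infected
Step 7: +0 new -> 22 infected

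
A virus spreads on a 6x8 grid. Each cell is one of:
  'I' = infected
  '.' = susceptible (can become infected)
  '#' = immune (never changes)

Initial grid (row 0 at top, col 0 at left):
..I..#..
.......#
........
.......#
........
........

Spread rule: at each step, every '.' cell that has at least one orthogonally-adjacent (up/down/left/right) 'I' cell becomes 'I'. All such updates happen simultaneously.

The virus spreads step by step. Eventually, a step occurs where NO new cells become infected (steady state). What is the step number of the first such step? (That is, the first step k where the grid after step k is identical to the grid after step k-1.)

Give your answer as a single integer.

Answer: 11

Derivation:
Step 0 (initial): 1 infected
Step 1: +3 new -> 4 infected
Step 2: +5 new -> 9 infected
Step 3: +5 new -> 14 infected
Step 4: +6 new -> 20 infected
Step 5: +7 new -> 27 infected
Step 6: +7 new -> 34 infected
Step 7: +6 new -> 40 infected
Step 8: +2 new -> 42 infected
Step 9: +2 new -> 44 infected
Step 10: +1 new -> 45 infected
Step 11: +0 new -> 45 infected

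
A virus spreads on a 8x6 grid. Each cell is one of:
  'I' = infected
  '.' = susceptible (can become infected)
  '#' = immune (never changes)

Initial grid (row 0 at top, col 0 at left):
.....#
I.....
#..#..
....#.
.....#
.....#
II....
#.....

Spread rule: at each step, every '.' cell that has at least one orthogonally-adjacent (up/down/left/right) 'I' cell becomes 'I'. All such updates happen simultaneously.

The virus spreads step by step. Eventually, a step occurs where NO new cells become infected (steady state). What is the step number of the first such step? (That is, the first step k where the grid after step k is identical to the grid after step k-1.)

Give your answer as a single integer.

Answer: 8

Derivation:
Step 0 (initial): 3 infected
Step 1: +6 new -> 9 infected
Step 2: +8 new -> 17 infected
Step 3: +9 new -> 26 infected
Step 4: +7 new -> 33 infected
Step 5: +6 new -> 39 infected
Step 6: +1 new -> 40 infected
Step 7: +1 new -> 41 infected
Step 8: +0 new -> 41 infected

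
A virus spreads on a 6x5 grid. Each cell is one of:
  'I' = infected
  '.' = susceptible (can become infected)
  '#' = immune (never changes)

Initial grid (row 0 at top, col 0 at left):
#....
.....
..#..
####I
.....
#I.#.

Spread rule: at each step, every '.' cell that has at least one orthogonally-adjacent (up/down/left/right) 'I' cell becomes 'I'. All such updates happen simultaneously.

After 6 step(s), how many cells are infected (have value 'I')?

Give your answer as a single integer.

Step 0 (initial): 2 infected
Step 1: +4 new -> 6 infected
Step 2: +6 new -> 12 infected
Step 3: +2 new -> 14 infected
Step 4: +2 new -> 16 infected
Step 5: +2 new -> 18 infected
Step 6: +3 new -> 21 infected

Answer: 21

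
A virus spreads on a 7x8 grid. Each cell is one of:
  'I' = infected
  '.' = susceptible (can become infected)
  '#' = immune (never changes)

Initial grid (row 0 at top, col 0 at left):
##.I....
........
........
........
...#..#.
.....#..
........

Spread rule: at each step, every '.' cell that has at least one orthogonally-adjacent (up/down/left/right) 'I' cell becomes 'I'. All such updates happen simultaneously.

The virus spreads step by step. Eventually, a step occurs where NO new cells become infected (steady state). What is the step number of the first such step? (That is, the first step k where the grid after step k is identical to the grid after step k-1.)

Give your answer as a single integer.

Answer: 11

Derivation:
Step 0 (initial): 1 infected
Step 1: +3 new -> 4 infected
Step 2: +4 new -> 8 infected
Step 3: +6 new -> 14 infected
Step 4: +7 new -> 21 infected
Step 5: +7 new -> 28 infected
Step 6: +7 new -> 35 infected
Step 7: +6 new -> 41 infected
Step 8: +5 new -> 46 infected
Step 9: +3 new -> 49 infected
Step 10: +2 new -> 51 infected
Step 11: +0 new -> 51 infected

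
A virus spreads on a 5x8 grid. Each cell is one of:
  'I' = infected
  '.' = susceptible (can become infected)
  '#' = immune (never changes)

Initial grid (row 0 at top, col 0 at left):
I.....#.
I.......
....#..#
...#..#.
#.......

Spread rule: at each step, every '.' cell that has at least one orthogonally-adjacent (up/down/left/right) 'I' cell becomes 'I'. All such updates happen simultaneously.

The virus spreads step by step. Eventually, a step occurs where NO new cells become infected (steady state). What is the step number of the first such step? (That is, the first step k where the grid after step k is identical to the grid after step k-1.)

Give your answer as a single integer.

Answer: 12

Derivation:
Step 0 (initial): 2 infected
Step 1: +3 new -> 5 infected
Step 2: +4 new -> 9 infected
Step 3: +4 new -> 13 infected
Step 4: +5 new -> 18 infected
Step 5: +3 new -> 21 infected
Step 6: +3 new -> 24 infected
Step 7: +4 new -> 28 infected
Step 8: +3 new -> 31 infected
Step 9: +1 new -> 32 infected
Step 10: +1 new -> 33 infected
Step 11: +1 new -> 34 infected
Step 12: +0 new -> 34 infected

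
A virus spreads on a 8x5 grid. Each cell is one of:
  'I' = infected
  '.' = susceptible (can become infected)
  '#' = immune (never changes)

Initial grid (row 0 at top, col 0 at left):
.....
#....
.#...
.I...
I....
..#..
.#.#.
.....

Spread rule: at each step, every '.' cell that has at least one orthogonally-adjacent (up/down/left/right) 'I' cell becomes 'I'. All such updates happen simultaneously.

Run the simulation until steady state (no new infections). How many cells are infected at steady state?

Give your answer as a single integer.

Answer: 35

Derivation:
Step 0 (initial): 2 infected
Step 1: +4 new -> 6 infected
Step 2: +6 new -> 12 infected
Step 3: +5 new -> 17 infected
Step 4: +7 new -> 24 infected
Step 5: +5 new -> 29 infected
Step 6: +5 new -> 34 infected
Step 7: +1 new -> 35 infected
Step 8: +0 new -> 35 infected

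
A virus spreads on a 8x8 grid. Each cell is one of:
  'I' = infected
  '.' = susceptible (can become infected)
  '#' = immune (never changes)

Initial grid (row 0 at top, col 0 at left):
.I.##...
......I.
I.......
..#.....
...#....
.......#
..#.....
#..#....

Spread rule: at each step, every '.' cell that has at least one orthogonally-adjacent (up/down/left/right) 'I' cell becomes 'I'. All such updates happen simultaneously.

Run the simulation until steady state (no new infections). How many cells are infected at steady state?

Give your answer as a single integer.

Answer: 56

Derivation:
Step 0 (initial): 3 infected
Step 1: +10 new -> 13 infected
Step 2: +10 new -> 23 infected
Step 3: +8 new -> 31 infected
Step 4: +8 new -> 39 infected
Step 5: +5 new -> 44 infected
Step 6: +6 new -> 50 infected
Step 7: +5 new -> 55 infected
Step 8: +1 new -> 56 infected
Step 9: +0 new -> 56 infected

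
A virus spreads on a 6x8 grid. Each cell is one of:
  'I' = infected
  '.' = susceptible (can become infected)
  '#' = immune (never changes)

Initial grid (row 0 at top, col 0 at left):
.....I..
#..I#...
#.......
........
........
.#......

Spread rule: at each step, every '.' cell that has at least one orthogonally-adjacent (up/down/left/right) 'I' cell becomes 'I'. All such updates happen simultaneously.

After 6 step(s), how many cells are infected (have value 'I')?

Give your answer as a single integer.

Answer: 42

Derivation:
Step 0 (initial): 2 infected
Step 1: +6 new -> 8 infected
Step 2: +8 new -> 16 infected
Step 3: +8 new -> 24 infected
Step 4: +8 new -> 32 infected
Step 5: +7 new -> 39 infected
Step 6: +3 new -> 42 infected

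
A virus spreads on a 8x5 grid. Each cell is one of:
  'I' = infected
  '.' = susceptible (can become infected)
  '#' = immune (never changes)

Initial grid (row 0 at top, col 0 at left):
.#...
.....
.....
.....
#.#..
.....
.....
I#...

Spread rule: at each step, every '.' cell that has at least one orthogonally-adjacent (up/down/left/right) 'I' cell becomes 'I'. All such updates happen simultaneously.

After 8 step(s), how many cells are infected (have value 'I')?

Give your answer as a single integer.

Answer: 29

Derivation:
Step 0 (initial): 1 infected
Step 1: +1 new -> 2 infected
Step 2: +2 new -> 4 infected
Step 3: +2 new -> 6 infected
Step 4: +4 new -> 10 infected
Step 5: +4 new -> 14 infected
Step 6: +6 new -> 20 infected
Step 7: +5 new -> 25 infected
Step 8: +4 new -> 29 infected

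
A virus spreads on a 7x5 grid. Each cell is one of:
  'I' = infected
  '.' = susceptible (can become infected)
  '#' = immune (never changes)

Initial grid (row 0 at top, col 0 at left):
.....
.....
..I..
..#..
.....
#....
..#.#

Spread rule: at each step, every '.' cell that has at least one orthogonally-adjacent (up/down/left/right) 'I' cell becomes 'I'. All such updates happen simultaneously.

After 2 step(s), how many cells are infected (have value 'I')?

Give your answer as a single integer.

Answer: 11

Derivation:
Step 0 (initial): 1 infected
Step 1: +3 new -> 4 infected
Step 2: +7 new -> 11 infected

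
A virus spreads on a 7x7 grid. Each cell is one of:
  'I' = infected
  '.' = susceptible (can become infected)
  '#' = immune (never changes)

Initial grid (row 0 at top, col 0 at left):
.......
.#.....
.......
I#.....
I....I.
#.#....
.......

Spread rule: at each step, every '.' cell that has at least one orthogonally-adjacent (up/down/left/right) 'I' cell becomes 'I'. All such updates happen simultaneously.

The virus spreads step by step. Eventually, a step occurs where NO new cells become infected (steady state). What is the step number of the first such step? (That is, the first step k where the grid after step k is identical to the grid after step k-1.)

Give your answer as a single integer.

Answer: 7

Derivation:
Step 0 (initial): 3 infected
Step 1: +6 new -> 9 infected
Step 2: +11 new -> 20 infected
Step 3: +11 new -> 31 infected
Step 4: +9 new -> 40 infected
Step 5: +4 new -> 44 infected
Step 6: +1 new -> 45 infected
Step 7: +0 new -> 45 infected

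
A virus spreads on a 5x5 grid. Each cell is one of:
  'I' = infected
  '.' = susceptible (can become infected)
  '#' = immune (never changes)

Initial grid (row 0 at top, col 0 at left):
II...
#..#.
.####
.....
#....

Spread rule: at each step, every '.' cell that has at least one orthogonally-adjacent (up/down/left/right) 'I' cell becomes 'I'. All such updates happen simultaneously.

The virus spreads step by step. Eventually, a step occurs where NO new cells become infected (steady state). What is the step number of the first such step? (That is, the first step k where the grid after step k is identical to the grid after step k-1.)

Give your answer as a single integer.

Answer: 5

Derivation:
Step 0 (initial): 2 infected
Step 1: +2 new -> 4 infected
Step 2: +2 new -> 6 infected
Step 3: +1 new -> 7 infected
Step 4: +1 new -> 8 infected
Step 5: +0 new -> 8 infected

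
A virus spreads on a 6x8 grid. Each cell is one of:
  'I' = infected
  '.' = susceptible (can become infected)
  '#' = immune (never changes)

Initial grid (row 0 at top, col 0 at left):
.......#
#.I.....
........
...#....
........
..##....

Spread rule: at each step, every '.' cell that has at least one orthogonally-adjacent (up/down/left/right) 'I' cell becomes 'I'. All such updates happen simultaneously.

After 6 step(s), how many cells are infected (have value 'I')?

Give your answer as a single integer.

Step 0 (initial): 1 infected
Step 1: +4 new -> 5 infected
Step 2: +6 new -> 11 infected
Step 3: +7 new -> 18 infected
Step 4: +7 new -> 25 infected
Step 5: +7 new -> 32 infected
Step 6: +5 new -> 37 infected

Answer: 37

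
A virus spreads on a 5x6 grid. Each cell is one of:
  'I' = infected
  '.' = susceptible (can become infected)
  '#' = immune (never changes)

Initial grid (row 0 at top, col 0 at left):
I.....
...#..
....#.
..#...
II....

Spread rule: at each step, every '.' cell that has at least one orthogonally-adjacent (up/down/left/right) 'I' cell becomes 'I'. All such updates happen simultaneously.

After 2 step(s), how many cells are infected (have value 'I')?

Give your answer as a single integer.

Step 0 (initial): 3 infected
Step 1: +5 new -> 8 infected
Step 2: +5 new -> 13 infected

Answer: 13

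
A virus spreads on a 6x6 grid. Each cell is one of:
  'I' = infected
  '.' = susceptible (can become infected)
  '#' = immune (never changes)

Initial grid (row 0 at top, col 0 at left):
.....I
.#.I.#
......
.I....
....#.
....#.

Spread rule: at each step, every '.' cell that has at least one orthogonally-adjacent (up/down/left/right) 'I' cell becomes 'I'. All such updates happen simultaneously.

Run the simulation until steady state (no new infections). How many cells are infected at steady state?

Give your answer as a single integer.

Answer: 32

Derivation:
Step 0 (initial): 3 infected
Step 1: +9 new -> 12 infected
Step 2: +8 new -> 20 infected
Step 3: +7 new -> 27 infected
Step 4: +3 new -> 30 infected
Step 5: +1 new -> 31 infected
Step 6: +1 new -> 32 infected
Step 7: +0 new -> 32 infected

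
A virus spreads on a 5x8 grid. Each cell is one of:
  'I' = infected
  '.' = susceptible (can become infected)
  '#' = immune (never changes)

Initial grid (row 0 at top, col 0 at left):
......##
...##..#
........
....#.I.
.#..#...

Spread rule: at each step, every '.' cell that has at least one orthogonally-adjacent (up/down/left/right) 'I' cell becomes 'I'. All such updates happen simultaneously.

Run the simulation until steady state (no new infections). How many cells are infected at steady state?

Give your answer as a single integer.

Answer: 32

Derivation:
Step 0 (initial): 1 infected
Step 1: +4 new -> 5 infected
Step 2: +5 new -> 10 infected
Step 3: +2 new -> 12 infected
Step 4: +2 new -> 14 infected
Step 5: +3 new -> 17 infected
Step 6: +5 new -> 22 infected
Step 7: +5 new -> 27 infected
Step 8: +3 new -> 30 infected
Step 9: +2 new -> 32 infected
Step 10: +0 new -> 32 infected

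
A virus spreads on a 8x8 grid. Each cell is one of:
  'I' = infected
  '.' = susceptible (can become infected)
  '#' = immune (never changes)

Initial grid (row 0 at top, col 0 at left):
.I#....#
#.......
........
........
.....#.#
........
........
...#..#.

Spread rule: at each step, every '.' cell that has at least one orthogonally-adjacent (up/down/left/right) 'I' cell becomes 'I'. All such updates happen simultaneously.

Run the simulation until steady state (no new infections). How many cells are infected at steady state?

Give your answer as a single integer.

Step 0 (initial): 1 infected
Step 1: +2 new -> 3 infected
Step 2: +2 new -> 5 infected
Step 3: +4 new -> 9 infected
Step 4: +6 new -> 15 infected
Step 5: +7 new -> 22 infected
Step 6: +8 new -> 30 infected
Step 7: +9 new -> 39 infected
Step 8: +6 new -> 45 infected
Step 9: +4 new -> 49 infected
Step 10: +3 new -> 52 infected
Step 11: +3 new -> 55 infected
Step 12: +1 new -> 56 infected
Step 13: +1 new -> 57 infected
Step 14: +0 new -> 57 infected

Answer: 57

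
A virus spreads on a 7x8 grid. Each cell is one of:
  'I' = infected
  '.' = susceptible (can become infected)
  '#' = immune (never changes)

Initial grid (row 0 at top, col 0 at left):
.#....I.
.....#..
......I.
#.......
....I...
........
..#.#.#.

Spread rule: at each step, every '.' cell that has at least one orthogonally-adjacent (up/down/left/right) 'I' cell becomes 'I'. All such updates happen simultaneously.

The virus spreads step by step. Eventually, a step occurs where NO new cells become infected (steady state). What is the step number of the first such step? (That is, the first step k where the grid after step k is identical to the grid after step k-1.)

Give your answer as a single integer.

Answer: 9

Derivation:
Step 0 (initial): 3 infected
Step 1: +10 new -> 13 infected
Step 2: +10 new -> 23 infected
Step 3: +10 new -> 33 infected
Step 4: +7 new -> 40 infected
Step 5: +5 new -> 45 infected
Step 6: +3 new -> 48 infected
Step 7: +1 new -> 49 infected
Step 8: +1 new -> 50 infected
Step 9: +0 new -> 50 infected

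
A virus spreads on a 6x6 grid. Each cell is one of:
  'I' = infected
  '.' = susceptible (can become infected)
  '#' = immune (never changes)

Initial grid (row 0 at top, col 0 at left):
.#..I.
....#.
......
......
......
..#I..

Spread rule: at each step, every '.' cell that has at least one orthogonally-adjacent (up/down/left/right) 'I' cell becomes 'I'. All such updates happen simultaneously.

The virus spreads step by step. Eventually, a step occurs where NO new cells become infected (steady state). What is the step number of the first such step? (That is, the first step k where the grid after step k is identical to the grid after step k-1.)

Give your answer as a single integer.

Step 0 (initial): 2 infected
Step 1: +4 new -> 6 infected
Step 2: +7 new -> 13 infected
Step 3: +7 new -> 20 infected
Step 4: +7 new -> 27 infected
Step 5: +4 new -> 31 infected
Step 6: +2 new -> 33 infected
Step 7: +0 new -> 33 infected

Answer: 7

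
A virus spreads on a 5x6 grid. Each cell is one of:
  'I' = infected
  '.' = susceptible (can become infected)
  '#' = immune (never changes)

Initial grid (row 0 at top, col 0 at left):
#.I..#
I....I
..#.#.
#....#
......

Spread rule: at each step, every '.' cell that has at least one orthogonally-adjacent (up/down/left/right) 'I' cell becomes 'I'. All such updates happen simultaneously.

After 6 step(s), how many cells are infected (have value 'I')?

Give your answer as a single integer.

Step 0 (initial): 3 infected
Step 1: +7 new -> 10 infected
Step 2: +3 new -> 13 infected
Step 3: +2 new -> 15 infected
Step 4: +3 new -> 18 infected
Step 5: +4 new -> 22 infected
Step 6: +1 new -> 23 infected

Answer: 23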